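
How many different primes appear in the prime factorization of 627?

627 = 3 · 209
209 = 11 · 19
627 = 3 · 11 · 19, which has 3 distinct prime factors.

3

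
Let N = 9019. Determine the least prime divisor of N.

9019 is odd.
Digit sum 19, not divisible by 3.
Ends in 9: not divisible by 5.
7: 9019 = 7·1288 + 3
11: 9019 = 11·819 + 10
13: 9019 = 13·693 + 10
17: 9019 = 17·530 + 9
19: 9019 = 19·474 + 13
23: 9019 = 23·392 + 3
29: 9019 = 29·311

29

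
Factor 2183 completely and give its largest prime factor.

59

2183 = 37 · 59
59 is prime.
So 2183 = 37 · 59; the largest prime factor is 59.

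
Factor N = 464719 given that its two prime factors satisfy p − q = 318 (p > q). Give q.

541

Since p = q + 318, we have 464719 = q(q + 318), so q² + 318q − 464719 = 0.
Discriminant: 318² + 4·464719 = 101124 + 1858876 = 1960000; √1960000 = 1400.
q = (−318 + 1400)/2 = 541, and p = q + 318 = 859.
Check: 541 · 859 = 464719.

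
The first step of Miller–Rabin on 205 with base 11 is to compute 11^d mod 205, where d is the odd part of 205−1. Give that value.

205 − 1 = 204 = 2^2 · 51, so d = 51.
11^1 ≡ 11 (mod 205)
11^2 ≡ 11^2 = 121 ≡ 121 (mod 205)
11^4 ≡ 121^2 = 14641 ≡ 86 (mod 205)
11^8 ≡ 86^2 = 7396 ≡ 16 (mod 205)
11^16 ≡ 16^2 = 256 ≡ 51 (mod 205)
11^32 ≡ 51^2 = 2601 ≡ 141 (mod 205)
51 = 32 + 16 + 2 + 1 in binary powers of 2.
So 11^51 ≡ 141 · 51 · 121 · 11 ≡ 181 (mod 205).
Squaring chain: 181 → 166; never reaches −1, so base 11 is a Miller–Rabin witness that 205 is composite.

181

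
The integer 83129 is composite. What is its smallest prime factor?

97

83129 is odd.
Digit sum 23, not divisible by 3.
Ends in 9: not divisible by 5.
7: 83129 = 7·11875 + 4
11: 83129 = 11·7557 + 2
13: 83129 = 13·6394 + 7
17: 83129 = 17·4889 + 16
19: 83129 = 19·4375 + 4
23: 83129 = 23·3614 + 7
29: 83129 = 29·2866 + 15
31: 83129 = 31·2681 + 18
37: 83129 = 37·2246 + 27
41: 83129 = 41·2027 + 22
43: 83129 = 43·1933 + 10
47: 83129 = 47·1768 + 33
53: 83129 = 53·1568 + 25
59: 83129 = 59·1408 + 57
61: 83129 = 61·1362 + 47
67: 83129 = 67·1240 + 49
71: 83129 = 71·1170 + 59
73: 83129 = 73·1138 + 55
79: 83129 = 79·1052 + 21
83: 83129 = 83·1001 + 46
89: 83129 = 89·934 + 3
97: 83129 = 97·857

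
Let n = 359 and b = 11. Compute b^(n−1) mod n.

11^1 ≡ 11 (mod 359)
11^2 ≡ 11^2 = 121 ≡ 121 (mod 359)
11^4 ≡ 121^2 = 14641 ≡ 281 (mod 359)
11^8 ≡ 281^2 = 78961 ≡ 340 (mod 359)
11^16 ≡ 340^2 = 115600 ≡ 2 (mod 359)
11^32 ≡ 2^2 = 4 ≡ 4 (mod 359)
11^64 ≡ 4^2 = 16 ≡ 16 (mod 359)
11^128 ≡ 16^2 = 256 ≡ 256 (mod 359)
11^256 ≡ 256^2 = 65536 ≡ 198 (mod 359)
358 = 256 + 64 + 32 + 4 + 2 in binary powers of 2.
So 11^358 ≡ 198 · 16 · 4 · 281 · 121 ≡ 1 (mod 359).
Since the result is 1, base 11 gives no evidence that 359 is composite.

1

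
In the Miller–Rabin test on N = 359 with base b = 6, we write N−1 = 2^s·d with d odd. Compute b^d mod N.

1

359 − 1 = 358 = 2^1 · 179, so d = 179.
6^1 ≡ 6 (mod 359)
6^2 ≡ 6^2 = 36 ≡ 36 (mod 359)
6^4 ≡ 36^2 = 1296 ≡ 219 (mod 359)
6^8 ≡ 219^2 = 47961 ≡ 214 (mod 359)
6^16 ≡ 214^2 = 45796 ≡ 203 (mod 359)
6^32 ≡ 203^2 = 41209 ≡ 283 (mod 359)
6^64 ≡ 283^2 = 80089 ≡ 32 (mod 359)
6^128 ≡ 32^2 = 1024 ≡ 306 (mod 359)
179 = 128 + 32 + 16 + 2 + 1 in binary powers of 2.
So 6^179 ≡ 306 · 283 · 203 · 36 · 6 ≡ 1 (mod 359).
Since 6^d ≡ 1 (mod 359), base 6 does not prove 359 composite.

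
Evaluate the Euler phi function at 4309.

4140

Factor: 4309 = 31 · 139.
φ(4309) = (31−1) · (139−1) = 30 · 138 = 4140.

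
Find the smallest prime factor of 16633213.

79

16633213 is odd.
Digit sum 25, not divisible by 3.
Ends in 3: not divisible by 5.
7: 16633213 = 7·2376173 + 2
11: 16633213 = 11·1512110 + 3
13: 16633213 = 13·1279477 + 12
17: 16633213 = 17·978424 + 5
19: 16633213 = 19·875432 + 5
23: 16633213 = 23·723183 + 4
29: 16633213 = 29·573559 + 2
31: 16633213 = 31·536555 + 8
37: 16633213 = 37·449546 + 11
41: 16633213 = 41·405688 + 5
43: 16633213 = 43·386818 + 39
47: 16633213 = 47·353898 + 7
53: 16633213 = 53·313834 + 11
59: 16633213 = 59·281918 + 51
61: 16633213 = 61·272675 + 38
67: 16633213 = 67·248256 + 61
71: 16633213 = 71·234270 + 43
73: 16633213 = 73·227852 + 17
79: 16633213 = 79·210547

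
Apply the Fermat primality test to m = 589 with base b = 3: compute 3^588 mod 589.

3^1 ≡ 3 (mod 589)
3^2 ≡ 3^2 = 9 ≡ 9 (mod 589)
3^4 ≡ 9^2 = 81 ≡ 81 (mod 589)
3^8 ≡ 81^2 = 6561 ≡ 82 (mod 589)
3^16 ≡ 82^2 = 6724 ≡ 245 (mod 589)
3^32 ≡ 245^2 = 60025 ≡ 536 (mod 589)
3^64 ≡ 536^2 = 287296 ≡ 453 (mod 589)
3^128 ≡ 453^2 = 205209 ≡ 237 (mod 589)
3^256 ≡ 237^2 = 56169 ≡ 214 (mod 589)
3^512 ≡ 214^2 = 45796 ≡ 443 (mod 589)
588 = 512 + 64 + 8 + 4 in binary powers of 2.
So 3^588 ≡ 443 · 453 · 82 · 81 ≡ 562 (mod 589).
Since 562 ≠ 1, base 3 is a Fermat witness: 589 is composite.

562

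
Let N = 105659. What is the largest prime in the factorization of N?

105659 = 19 · 5561
5561 = 67 · 83
83 is prime.
So 105659 = 19 · 67 · 83; the largest prime factor is 83.

83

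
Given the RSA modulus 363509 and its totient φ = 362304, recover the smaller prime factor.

φ(n) = (p−1)(q−1) = n − (p+q) + 1, so p + q = 363509 − 362304 + 1 = 1206.
p and q are the roots of t² − 1206t + 363509 = 0.
Discriminant: 1206² − 4·363509 = 1454436 − 1454036 = 400; √400 = 20.
q = (1206 − 20)/2 = 593, p = (1206 + 20)/2 = 613.
Check: 593 · 613 = 363509.

593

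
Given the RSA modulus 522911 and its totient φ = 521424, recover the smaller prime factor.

569

φ(n) = (p−1)(q−1) = n − (p+q) + 1, so p + q = 522911 − 521424 + 1 = 1488.
p and q are the roots of t² − 1488t + 522911 = 0.
Discriminant: 1488² − 4·522911 = 2214144 − 2091644 = 122500; √122500 = 350.
q = (1488 − 350)/2 = 569, p = (1488 + 350)/2 = 919.
Check: 569 · 919 = 522911.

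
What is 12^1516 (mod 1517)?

127

12^1 ≡ 12 (mod 1517)
12^2 ≡ 12^2 = 144 ≡ 144 (mod 1517)
12^4 ≡ 144^2 = 20736 ≡ 1015 (mod 1517)
12^8 ≡ 1015^2 = 1030225 ≡ 182 (mod 1517)
12^16 ≡ 182^2 = 33124 ≡ 1267 (mod 1517)
12^32 ≡ 1267^2 = 1605289 ≡ 303 (mod 1517)
12^64 ≡ 303^2 = 91809 ≡ 789 (mod 1517)
12^128 ≡ 789^2 = 622521 ≡ 551 (mod 1517)
12^256 ≡ 551^2 = 303601 ≡ 201 (mod 1517)
12^512 ≡ 201^2 = 40401 ≡ 959 (mod 1517)
12^1024 ≡ 959^2 = 919681 ≡ 379 (mod 1517)
1516 = 1024 + 256 + 128 + 64 + 32 + 8 + 4 in binary powers of 2.
So 12^1516 ≡ 379 · 201 · 551 · 789 · 303 · 182 · 1015 ≡ 127 (mod 1517).
Since 127 ≠ 1, base 12 is a Fermat witness: 1517 is composite.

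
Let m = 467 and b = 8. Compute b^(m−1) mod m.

8^1 ≡ 8 (mod 467)
8^2 ≡ 8^2 = 64 ≡ 64 (mod 467)
8^4 ≡ 64^2 = 4096 ≡ 360 (mod 467)
8^8 ≡ 360^2 = 129600 ≡ 241 (mod 467)
8^16 ≡ 241^2 = 58081 ≡ 173 (mod 467)
8^32 ≡ 173^2 = 29929 ≡ 41 (mod 467)
8^64 ≡ 41^2 = 1681 ≡ 280 (mod 467)
8^128 ≡ 280^2 = 78400 ≡ 411 (mod 467)
8^256 ≡ 411^2 = 168921 ≡ 334 (mod 467)
466 = 256 + 128 + 64 + 16 + 2 in binary powers of 2.
So 8^466 ≡ 334 · 411 · 280 · 173 · 64 ≡ 1 (mod 467).
Since the result is 1, base 8 gives no evidence that 467 is composite.

1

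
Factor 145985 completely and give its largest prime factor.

97

145985 = 5 · 29197
29197 = 7 · 4171
4171 = 43 · 97
97 is prime.
So 145985 = 5 · 7 · 43 · 97; the largest prime factor is 97.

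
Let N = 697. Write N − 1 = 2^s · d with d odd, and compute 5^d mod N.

61

697 − 1 = 696 = 2^3 · 87, so d = 87.
5^1 ≡ 5 (mod 697)
5^2 ≡ 5^2 = 25 ≡ 25 (mod 697)
5^4 ≡ 25^2 = 625 ≡ 625 (mod 697)
5^8 ≡ 625^2 = 390625 ≡ 305 (mod 697)
5^16 ≡ 305^2 = 93025 ≡ 324 (mod 697)
5^32 ≡ 324^2 = 104976 ≡ 426 (mod 697)
5^64 ≡ 426^2 = 181476 ≡ 256 (mod 697)
87 = 64 + 16 + 4 + 2 + 1 in binary powers of 2.
So 5^87 ≡ 256 · 324 · 625 · 25 · 5 ≡ 61 (mod 697).
Squaring chain: 61 → 236 → 633; never reaches −1, so base 5 is a Miller–Rabin witness that 697 is composite.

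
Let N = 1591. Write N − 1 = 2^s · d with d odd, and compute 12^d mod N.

285

1591 − 1 = 1590 = 2^1 · 795, so d = 795.
12^1 ≡ 12 (mod 1591)
12^2 ≡ 12^2 = 144 ≡ 144 (mod 1591)
12^4 ≡ 144^2 = 20736 ≡ 53 (mod 1591)
12^8 ≡ 53^2 = 2809 ≡ 1218 (mod 1591)
12^16 ≡ 1218^2 = 1483524 ≡ 712 (mod 1591)
12^32 ≡ 712^2 = 506944 ≡ 1006 (mod 1591)
12^64 ≡ 1006^2 = 1012036 ≡ 160 (mod 1591)
12^128 ≡ 160^2 = 25600 ≡ 144 (mod 1591)
12^256 ≡ 144^2 = 20736 ≡ 53 (mod 1591)
12^512 ≡ 53^2 = 2809 ≡ 1218 (mod 1591)
795 = 512 + 256 + 16 + 8 + 2 + 1 in binary powers of 2.
So 12^795 ≡ 1218 · 53 · 712 · 1218 · 144 · 12 ≡ 285 (mod 1591).
Squaring chain: 285; never reaches −1, so base 12 is a Miller–Rabin witness that 1591 is composite.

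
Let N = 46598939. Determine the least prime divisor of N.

83

46598939 is odd.
Digit sum 53, not divisible by 3.
Ends in 9: not divisible by 5.
7: 46598939 = 7·6656991 + 2
11: 46598939 = 11·4236267 + 2
13: 46598939 = 13·3584533 + 10
17: 46598939 = 17·2741114 + 1
19: 46598939 = 19·2452575 + 14
23: 46598939 = 23·2026040 + 19
29: 46598939 = 29·1606859 + 28
31: 46598939 = 31·1503191 + 18
37: 46598939 = 37·1259430 + 29
41: 46598939 = 41·1136559 + 20
43: 46598939 = 43·1083696 + 11
47: 46598939 = 47·991466 + 37
53: 46598939 = 53·879225 + 14
59: 46598939 = 59·789812 + 31
61: 46598939 = 61·763917 + 2
67: 46598939 = 67·695506 + 37
71: 46598939 = 71·656323 + 6
73: 46598939 = 73·638341 + 46
79: 46598939 = 79·589859 + 78
83: 46598939 = 83·561433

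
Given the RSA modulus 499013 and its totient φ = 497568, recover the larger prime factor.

φ(n) = (p−1)(q−1) = n − (p+q) + 1, so p + q = 499013 − 497568 + 1 = 1446.
p and q are the roots of t² − 1446t + 499013 = 0.
Discriminant: 1446² − 4·499013 = 2090916 − 1996052 = 94864; √94864 = 308.
q = (1446 − 308)/2 = 569, p = (1446 + 308)/2 = 877.
Check: 569 · 877 = 499013.

877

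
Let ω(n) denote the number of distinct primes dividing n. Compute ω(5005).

4

5005 = 5 · 1001
1001 = 7 · 143
143 = 11 · 13
5005 = 5 · 7 · 11 · 13, which has 4 distinct prime factors.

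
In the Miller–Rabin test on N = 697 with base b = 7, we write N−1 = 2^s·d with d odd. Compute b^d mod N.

697 − 1 = 696 = 2^3 · 87, so d = 87.
7^1 ≡ 7 (mod 697)
7^2 ≡ 7^2 = 49 ≡ 49 (mod 697)
7^4 ≡ 49^2 = 2401 ≡ 310 (mod 697)
7^8 ≡ 310^2 = 96100 ≡ 611 (mod 697)
7^16 ≡ 611^2 = 373321 ≡ 426 (mod 697)
7^32 ≡ 426^2 = 181476 ≡ 256 (mod 697)
7^64 ≡ 256^2 = 65536 ≡ 18 (mod 697)
87 = 64 + 16 + 4 + 2 + 1 in binary powers of 2.
So 7^87 ≡ 18 · 426 · 310 · 49 · 7 ≡ 386 (mod 697).
Squaring chain: 386 → 535 → 455; never reaches −1, so base 7 is a Miller–Rabin witness that 697 is composite.

386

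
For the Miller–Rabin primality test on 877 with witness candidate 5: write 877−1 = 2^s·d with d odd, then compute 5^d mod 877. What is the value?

151

877 − 1 = 876 = 2^2 · 219, so d = 219.
5^1 ≡ 5 (mod 877)
5^2 ≡ 5^2 = 25 ≡ 25 (mod 877)
5^4 ≡ 25^2 = 625 ≡ 625 (mod 877)
5^8 ≡ 625^2 = 390625 ≡ 360 (mod 877)
5^16 ≡ 360^2 = 129600 ≡ 681 (mod 877)
5^32 ≡ 681^2 = 463761 ≡ 705 (mod 877)
5^64 ≡ 705^2 = 497025 ≡ 643 (mod 877)
5^128 ≡ 643^2 = 413449 ≡ 382 (mod 877)
219 = 128 + 64 + 16 + 8 + 2 + 1 in binary powers of 2.
So 5^219 ≡ 382 · 643 · 681 · 360 · 25 · 5 ≡ 151 (mod 877).
Squaring chain: 151 → 876; reaches −1, so base 5 does not prove 877 composite.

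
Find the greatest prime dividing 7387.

7387 = 83 · 89
89 is prime.
So 7387 = 83 · 89; the largest prime factor is 89.

89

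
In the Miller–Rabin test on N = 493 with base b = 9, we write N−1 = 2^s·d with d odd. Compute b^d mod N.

457

493 − 1 = 492 = 2^2 · 123, so d = 123.
9^1 ≡ 9 (mod 493)
9^2 ≡ 9^2 = 81 ≡ 81 (mod 493)
9^4 ≡ 81^2 = 6561 ≡ 152 (mod 493)
9^8 ≡ 152^2 = 23104 ≡ 426 (mod 493)
9^16 ≡ 426^2 = 181476 ≡ 52 (mod 493)
9^32 ≡ 52^2 = 2704 ≡ 239 (mod 493)
9^64 ≡ 239^2 = 57121 ≡ 426 (mod 493)
123 = 64 + 32 + 16 + 8 + 2 + 1 in binary powers of 2.
So 9^123 ≡ 426 · 239 · 52 · 426 · 81 · 9 ≡ 457 (mod 493).
Squaring chain: 457 → 310; never reaches −1, so base 9 is a Miller–Rabin witness that 493 is composite.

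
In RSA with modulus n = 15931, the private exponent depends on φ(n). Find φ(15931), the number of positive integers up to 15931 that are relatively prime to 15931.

15664

Factor: 15931 = 89 · 179.
φ(15931) = (89−1) · (179−1) = 88 · 178 = 15664.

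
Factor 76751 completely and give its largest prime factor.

76751 = 23 · 3337
3337 = 47 · 71
71 is prime.
So 76751 = 23 · 47 · 71; the largest prime factor is 71.

71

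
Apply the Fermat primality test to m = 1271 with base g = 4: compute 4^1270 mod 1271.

1

4^1 ≡ 4 (mod 1271)
4^2 ≡ 4^2 = 16 ≡ 16 (mod 1271)
4^4 ≡ 16^2 = 256 ≡ 256 (mod 1271)
4^8 ≡ 256^2 = 65536 ≡ 715 (mod 1271)
4^16 ≡ 715^2 = 511225 ≡ 283 (mod 1271)
4^32 ≡ 283^2 = 80089 ≡ 16 (mod 1271)
4^64 ≡ 16^2 = 256 ≡ 256 (mod 1271)
4^128 ≡ 256^2 = 65536 ≡ 715 (mod 1271)
4^256 ≡ 715^2 = 511225 ≡ 283 (mod 1271)
4^512 ≡ 283^2 = 80089 ≡ 16 (mod 1271)
4^1024 ≡ 16^2 = 256 ≡ 256 (mod 1271)
1270 = 1024 + 128 + 64 + 32 + 16 + 4 + 2 in binary powers of 2.
So 4^1270 ≡ 256 · 715 · 256 · 16 · 283 · 256 · 16 ≡ 1 (mod 1271).
Since the result is 1, base 4 gives no evidence that 1271 is composite.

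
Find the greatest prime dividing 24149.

41

24149 = 19 · 1271
1271 = 31 · 41
41 is prime.
So 24149 = 19 · 31 · 41; the largest prime factor is 41.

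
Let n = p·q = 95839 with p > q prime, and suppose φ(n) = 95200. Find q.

239

φ(n) = (p−1)(q−1) = n − (p+q) + 1, so p + q = 95839 − 95200 + 1 = 640.
p and q are the roots of t² − 640t + 95839 = 0.
Discriminant: 640² − 4·95839 = 409600 − 383356 = 26244; √26244 = 162.
q = (640 − 162)/2 = 239, p = (640 + 162)/2 = 401.
Check: 239 · 401 = 95839.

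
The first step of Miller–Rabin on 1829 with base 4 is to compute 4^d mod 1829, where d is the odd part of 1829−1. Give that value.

1829 − 1 = 1828 = 2^2 · 457, so d = 457.
4^1 ≡ 4 (mod 1829)
4^2 ≡ 4^2 = 16 ≡ 16 (mod 1829)
4^4 ≡ 16^2 = 256 ≡ 256 (mod 1829)
4^8 ≡ 256^2 = 65536 ≡ 1521 (mod 1829)
4^16 ≡ 1521^2 = 2313441 ≡ 1585 (mod 1829)
4^32 ≡ 1585^2 = 2512225 ≡ 1008 (mod 1829)
4^64 ≡ 1008^2 = 1016064 ≡ 969 (mod 1829)
4^128 ≡ 969^2 = 938961 ≡ 684 (mod 1829)
4^256 ≡ 684^2 = 467856 ≡ 1461 (mod 1829)
457 = 256 + 128 + 64 + 8 + 1 in binary powers of 2.
So 4^457 ≡ 1461 · 684 · 969 · 1521 · 4 ≡ 1039 (mod 1829).
Squaring chain: 1039 → 411; never reaches −1, so base 4 is a Miller–Rabin witness that 1829 is composite.

1039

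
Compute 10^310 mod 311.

1

10^1 ≡ 10 (mod 311)
10^2 ≡ 10^2 = 100 ≡ 100 (mod 311)
10^4 ≡ 100^2 = 10000 ≡ 48 (mod 311)
10^8 ≡ 48^2 = 2304 ≡ 127 (mod 311)
10^16 ≡ 127^2 = 16129 ≡ 268 (mod 311)
10^32 ≡ 268^2 = 71824 ≡ 294 (mod 311)
10^64 ≡ 294^2 = 86436 ≡ 289 (mod 311)
10^128 ≡ 289^2 = 83521 ≡ 173 (mod 311)
10^256 ≡ 173^2 = 29929 ≡ 73 (mod 311)
310 = 256 + 32 + 16 + 4 + 2 in binary powers of 2.
So 10^310 ≡ 73 · 294 · 268 · 48 · 100 ≡ 1 (mod 311).
Since the result is 1, base 10 gives no evidence that 311 is composite.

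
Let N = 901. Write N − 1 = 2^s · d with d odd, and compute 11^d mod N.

901 − 1 = 900 = 2^2 · 225, so d = 225.
11^1 ≡ 11 (mod 901)
11^2 ≡ 11^2 = 121 ≡ 121 (mod 901)
11^4 ≡ 121^2 = 14641 ≡ 225 (mod 901)
11^8 ≡ 225^2 = 50625 ≡ 169 (mod 901)
11^16 ≡ 169^2 = 28561 ≡ 630 (mod 901)
11^32 ≡ 630^2 = 396900 ≡ 460 (mod 901)
11^64 ≡ 460^2 = 211600 ≡ 766 (mod 901)
11^128 ≡ 766^2 = 586756 ≡ 205 (mod 901)
225 = 128 + 64 + 32 + 1 in binary powers of 2.
So 11^225 ≡ 205 · 766 · 460 · 11 ≡ 623 (mod 901).
Squaring chain: 623 → 699; never reaches −1, so base 11 is a Miller–Rabin witness that 901 is composite.

623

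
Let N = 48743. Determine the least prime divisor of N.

79

48743 is odd.
Digit sum 26, not divisible by 3.
Ends in 3: not divisible by 5.
7: 48743 = 7·6963 + 2
11: 48743 = 11·4431 + 2
13: 48743 = 13·3749 + 6
17: 48743 = 17·2867 + 4
19: 48743 = 19·2565 + 8
23: 48743 = 23·2119 + 6
29: 48743 = 29·1680 + 23
31: 48743 = 31·1572 + 11
37: 48743 = 37·1317 + 14
41: 48743 = 41·1188 + 35
43: 48743 = 43·1133 + 24
47: 48743 = 47·1037 + 4
53: 48743 = 53·919 + 36
59: 48743 = 59·826 + 9
61: 48743 = 61·799 + 4
67: 48743 = 67·727 + 34
71: 48743 = 71·686 + 37
73: 48743 = 73·667 + 52
79: 48743 = 79·617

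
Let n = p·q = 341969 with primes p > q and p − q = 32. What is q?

569

Since p = q + 32, we have 341969 = q(q + 32), so q² + 32q − 341969 = 0.
Discriminant: 32² + 4·341969 = 1024 + 1367876 = 1368900; √1368900 = 1170.
q = (−32 + 1170)/2 = 569, and p = q + 32 = 601.
Check: 569 · 601 = 341969.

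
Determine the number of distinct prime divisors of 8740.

4

8740 = 2^2 · 2185
2185 = 5 · 437
437 = 19 · 23
8740 = 2^2 · 5 · 19 · 23, which has 4 distinct prime factors.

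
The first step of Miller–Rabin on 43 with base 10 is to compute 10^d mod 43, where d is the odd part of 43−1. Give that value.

43 − 1 = 42 = 2^1 · 21, so d = 21.
10^1 ≡ 10 (mod 43)
10^2 ≡ 10^2 = 100 ≡ 14 (mod 43)
10^4 ≡ 14^2 = 196 ≡ 24 (mod 43)
10^8 ≡ 24^2 = 576 ≡ 17 (mod 43)
10^16 ≡ 17^2 = 289 ≡ 31 (mod 43)
21 = 16 + 4 + 1 in binary powers of 2.
So 10^21 ≡ 31 · 24 · 10 ≡ 1 (mod 43).
Since 10^d ≡ 1 (mod 43), base 10 does not prove 43 composite.

1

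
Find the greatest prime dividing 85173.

85173 = 3 · 28391
28391 = 11 · 2581
2581 = 29 · 89
89 is prime.
So 85173 = 3 · 11 · 29 · 89; the largest prime factor is 89.

89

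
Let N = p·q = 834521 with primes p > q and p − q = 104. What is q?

863

Since p = q + 104, we have 834521 = q(q + 104), so q² + 104q − 834521 = 0.
Discriminant: 104² + 4·834521 = 10816 + 3338084 = 3348900; √3348900 = 1830.
q = (−104 + 1830)/2 = 863, and p = q + 104 = 967.
Check: 863 · 967 = 834521.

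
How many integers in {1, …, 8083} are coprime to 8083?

7888

Factor: 8083 = 59 · 137.
φ(8083) = (59−1) · (137−1) = 58 · 136 = 7888.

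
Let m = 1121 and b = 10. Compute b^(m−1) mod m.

139

10^1 ≡ 10 (mod 1121)
10^2 ≡ 10^2 = 100 ≡ 100 (mod 1121)
10^4 ≡ 100^2 = 10000 ≡ 1032 (mod 1121)
10^8 ≡ 1032^2 = 1065024 ≡ 74 (mod 1121)
10^16 ≡ 74^2 = 5476 ≡ 992 (mod 1121)
10^32 ≡ 992^2 = 984064 ≡ 947 (mod 1121)
10^64 ≡ 947^2 = 896809 ≡ 9 (mod 1121)
10^128 ≡ 9^2 = 81 ≡ 81 (mod 1121)
10^256 ≡ 81^2 = 6561 ≡ 956 (mod 1121)
10^512 ≡ 956^2 = 913936 ≡ 321 (mod 1121)
10^1024 ≡ 321^2 = 103041 ≡ 1030 (mod 1121)
1120 = 1024 + 64 + 32 in binary powers of 2.
So 10^1120 ≡ 1030 · 9 · 947 ≡ 139 (mod 1121).
Since 139 ≠ 1, base 10 is a Fermat witness: 1121 is composite.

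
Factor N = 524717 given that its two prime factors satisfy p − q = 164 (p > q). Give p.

Since p = q + 164, we have 524717 = q(q + 164), so q² + 164q − 524717 = 0.
Discriminant: 164² + 4·524717 = 26896 + 2098868 = 2125764; √2125764 = 1458.
q = (−164 + 1458)/2 = 647, and p = q + 164 = 811.
Check: 647 · 811 = 524717.

811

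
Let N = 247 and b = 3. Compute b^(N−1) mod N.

3^1 ≡ 3 (mod 247)
3^2 ≡ 3^2 = 9 ≡ 9 (mod 247)
3^4 ≡ 9^2 = 81 ≡ 81 (mod 247)
3^8 ≡ 81^2 = 6561 ≡ 139 (mod 247)
3^16 ≡ 139^2 = 19321 ≡ 55 (mod 247)
3^32 ≡ 55^2 = 3025 ≡ 61 (mod 247)
3^64 ≡ 61^2 = 3721 ≡ 16 (mod 247)
3^128 ≡ 16^2 = 256 ≡ 9 (mod 247)
246 = 128 + 64 + 32 + 16 + 4 + 2 in binary powers of 2.
So 3^246 ≡ 9 · 16 · 61 · 55 · 81 · 9 ≡ 144 (mod 247).
Since 144 ≠ 1, base 3 is a Fermat witness: 247 is composite.

144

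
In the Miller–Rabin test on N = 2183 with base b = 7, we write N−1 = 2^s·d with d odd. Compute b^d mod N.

2183 − 1 = 2182 = 2^1 · 1091, so d = 1091.
7^1 ≡ 7 (mod 2183)
7^2 ≡ 7^2 = 49 ≡ 49 (mod 2183)
7^4 ≡ 49^2 = 2401 ≡ 218 (mod 2183)
7^8 ≡ 218^2 = 47524 ≡ 1681 (mod 2183)
7^16 ≡ 1681^2 = 2825761 ≡ 959 (mod 2183)
7^32 ≡ 959^2 = 919681 ≡ 638 (mod 2183)
7^64 ≡ 638^2 = 407044 ≡ 1006 (mod 2183)
7^128 ≡ 1006^2 = 1012036 ≡ 1307 (mod 2183)
7^256 ≡ 1307^2 = 1708249 ≡ 1143 (mod 2183)
7^512 ≡ 1143^2 = 1306449 ≡ 1015 (mod 2183)
7^1024 ≡ 1015^2 = 1030225 ≡ 2032 (mod 2183)
1091 = 1024 + 64 + 2 + 1 in binary powers of 2.
So 7^1091 ≡ 2032 · 1006 · 49 · 7 ≡ 86 (mod 2183).
Squaring chain: 86; never reaches −1, so base 7 is a Miller–Rabin witness that 2183 is composite.

86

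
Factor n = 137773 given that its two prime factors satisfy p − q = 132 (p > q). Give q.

Since p = q + 132, we have 137773 = q(q + 132), so q² + 132q − 137773 = 0.
Discriminant: 132² + 4·137773 = 17424 + 551092 = 568516; √568516 = 754.
q = (−132 + 754)/2 = 311, and p = q + 132 = 443.
Check: 311 · 443 = 137773.

311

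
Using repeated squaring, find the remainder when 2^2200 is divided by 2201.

1582

2^1 ≡ 2 (mod 2201)
2^2 ≡ 2^2 = 4 ≡ 4 (mod 2201)
2^4 ≡ 4^2 = 16 ≡ 16 (mod 2201)
2^8 ≡ 16^2 = 256 ≡ 256 (mod 2201)
2^16 ≡ 256^2 = 65536 ≡ 1707 (mod 2201)
2^32 ≡ 1707^2 = 2913849 ≡ 1926 (mod 2201)
2^64 ≡ 1926^2 = 3709476 ≡ 791 (mod 2201)
2^128 ≡ 791^2 = 625681 ≡ 597 (mod 2201)
2^256 ≡ 597^2 = 356409 ≡ 2048 (mod 2201)
2^512 ≡ 2048^2 = 4194304 ≡ 1399 (mod 2201)
2^1024 ≡ 1399^2 = 1957201 ≡ 512 (mod 2201)
2^2048 ≡ 512^2 = 262144 ≡ 225 (mod 2201)
2200 = 2048 + 128 + 16 + 8 in binary powers of 2.
So 2^2200 ≡ 225 · 597 · 1707 · 256 ≡ 1582 (mod 2201).
Since 1582 ≠ 1, base 2 is a Fermat witness: 2201 is composite.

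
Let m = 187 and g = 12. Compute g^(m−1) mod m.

12^1 ≡ 12 (mod 187)
12^2 ≡ 12^2 = 144 ≡ 144 (mod 187)
12^4 ≡ 144^2 = 20736 ≡ 166 (mod 187)
12^8 ≡ 166^2 = 27556 ≡ 67 (mod 187)
12^16 ≡ 67^2 = 4489 ≡ 1 (mod 187)
12^32 ≡ 1^2 = 1 ≡ 1 (mod 187)
12^64 ≡ 1^2 = 1 ≡ 1 (mod 187)
12^128 ≡ 1^2 = 1 ≡ 1 (mod 187)
186 = 128 + 32 + 16 + 8 + 2 in binary powers of 2.
So 12^186 ≡ 1 · 1 · 1 · 67 · 144 ≡ 111 (mod 187).
Since 111 ≠ 1, base 12 is a Fermat witness: 187 is composite.

111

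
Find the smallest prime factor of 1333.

1333 is odd.
Digit sum 10, not divisible by 3.
Ends in 3: not divisible by 5.
7: 1333 = 7·190 + 3
11: 1333 = 11·121 + 2
13: 1333 = 13·102 + 7
17: 1333 = 17·78 + 7
19: 1333 = 19·70 + 3
23: 1333 = 23·57 + 22
29: 1333 = 29·45 + 28
31: 1333 = 31·43

31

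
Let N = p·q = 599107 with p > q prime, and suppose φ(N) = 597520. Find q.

617

φ(n) = (p−1)(q−1) = n − (p+q) + 1, so p + q = 599107 − 597520 + 1 = 1588.
p and q are the roots of t² − 1588t + 599107 = 0.
Discriminant: 1588² − 4·599107 = 2521744 − 2396428 = 125316; √125316 = 354.
q = (1588 − 354)/2 = 617, p = (1588 + 354)/2 = 971.
Check: 617 · 971 = 599107.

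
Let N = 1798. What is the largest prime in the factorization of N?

1798 = 2 · 899
899 = 29 · 31
31 is prime.
So 1798 = 2 · 29 · 31; the largest prime factor is 31.

31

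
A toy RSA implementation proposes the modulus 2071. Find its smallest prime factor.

19

2071 is odd.
Digit sum 10, not divisible by 3.
Ends in 1: not divisible by 5.
7: 2071 = 7·295 + 6
11: 2071 = 11·188 + 3
13: 2071 = 13·159 + 4
17: 2071 = 17·121 + 14
19: 2071 = 19·109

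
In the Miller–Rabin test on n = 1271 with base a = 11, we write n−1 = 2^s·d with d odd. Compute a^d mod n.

998

1271 − 1 = 1270 = 2^1 · 635, so d = 635.
11^1 ≡ 11 (mod 1271)
11^2 ≡ 11^2 = 121 ≡ 121 (mod 1271)
11^4 ≡ 121^2 = 14641 ≡ 660 (mod 1271)
11^8 ≡ 660^2 = 435600 ≡ 918 (mod 1271)
11^16 ≡ 918^2 = 842724 ≡ 51 (mod 1271)
11^32 ≡ 51^2 = 2601 ≡ 59 (mod 1271)
11^64 ≡ 59^2 = 3481 ≡ 939 (mod 1271)
11^128 ≡ 939^2 = 881721 ≡ 918 (mod 1271)
11^256 ≡ 918^2 = 842724 ≡ 51 (mod 1271)
11^512 ≡ 51^2 = 2601 ≡ 59 (mod 1271)
635 = 512 + 64 + 32 + 16 + 8 + 2 + 1 in binary powers of 2.
So 11^635 ≡ 59 · 939 · 59 · 51 · 918 · 121 · 11 ≡ 998 (mod 1271).
Squaring chain: 998; never reaches −1, so base 11 is a Miller–Rabin witness that 1271 is composite.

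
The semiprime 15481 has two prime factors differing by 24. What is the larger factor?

137

Since p = q + 24, we have 15481 = q(q + 24), so q² + 24q − 15481 = 0.
Discriminant: 24² + 4·15481 = 576 + 61924 = 62500; √62500 = 250.
q = (−24 + 250)/2 = 113, and p = q + 24 = 137.
Check: 113 · 137 = 15481.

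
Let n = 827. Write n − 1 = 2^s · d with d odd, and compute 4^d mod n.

1

827 − 1 = 826 = 2^1 · 413, so d = 413.
4^1 ≡ 4 (mod 827)
4^2 ≡ 4^2 = 16 ≡ 16 (mod 827)
4^4 ≡ 16^2 = 256 ≡ 256 (mod 827)
4^8 ≡ 256^2 = 65536 ≡ 203 (mod 827)
4^16 ≡ 203^2 = 41209 ≡ 686 (mod 827)
4^32 ≡ 686^2 = 470596 ≡ 33 (mod 827)
4^64 ≡ 33^2 = 1089 ≡ 262 (mod 827)
4^128 ≡ 262^2 = 68644 ≡ 3 (mod 827)
4^256 ≡ 3^2 = 9 ≡ 9 (mod 827)
413 = 256 + 128 + 16 + 8 + 4 + 1 in binary powers of 2.
So 4^413 ≡ 9 · 3 · 686 · 203 · 256 · 4 ≡ 1 (mod 827).
Since 4^d ≡ 1 (mod 827), base 4 does not prove 827 composite.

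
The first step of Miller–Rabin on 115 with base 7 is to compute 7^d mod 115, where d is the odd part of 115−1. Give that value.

112

115 − 1 = 114 = 2^1 · 57, so d = 57.
7^1 ≡ 7 (mod 115)
7^2 ≡ 7^2 = 49 ≡ 49 (mod 115)
7^4 ≡ 49^2 = 2401 ≡ 101 (mod 115)
7^8 ≡ 101^2 = 10201 ≡ 81 (mod 115)
7^16 ≡ 81^2 = 6561 ≡ 6 (mod 115)
7^32 ≡ 6^2 = 36 ≡ 36 (mod 115)
57 = 32 + 16 + 8 + 1 in binary powers of 2.
So 7^57 ≡ 36 · 6 · 81 · 7 ≡ 112 (mod 115).
Squaring chain: 112; never reaches −1, so base 7 is a Miller–Rabin witness that 115 is composite.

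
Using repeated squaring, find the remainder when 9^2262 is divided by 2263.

9^1 ≡ 9 (mod 2263)
9^2 ≡ 9^2 = 81 ≡ 81 (mod 2263)
9^4 ≡ 81^2 = 6561 ≡ 2035 (mod 2263)
9^8 ≡ 2035^2 = 4141225 ≡ 2198 (mod 2263)
9^16 ≡ 2198^2 = 4831204 ≡ 1962 (mod 2263)
9^32 ≡ 1962^2 = 3849444 ≡ 81 (mod 2263)
9^64 ≡ 81^2 = 6561 ≡ 2035 (mod 2263)
9^128 ≡ 2035^2 = 4141225 ≡ 2198 (mod 2263)
9^256 ≡ 2198^2 = 4831204 ≡ 1962 (mod 2263)
9^512 ≡ 1962^2 = 3849444 ≡ 81 (mod 2263)
9^1024 ≡ 81^2 = 6561 ≡ 2035 (mod 2263)
9^2048 ≡ 2035^2 = 4141225 ≡ 2198 (mod 2263)
2262 = 2048 + 128 + 64 + 16 + 4 + 2 in binary powers of 2.
So 9^2262 ≡ 2198 · 2198 · 2035 · 1962 · 2035 · 81 ≡ 1242 (mod 2263).
Since 1242 ≠ 1, base 9 is a Fermat witness: 2263 is composite.

1242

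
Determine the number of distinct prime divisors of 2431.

3

2431 = 11 · 221
221 = 13 · 17
2431 = 11 · 13 · 17, which has 3 distinct prime factors.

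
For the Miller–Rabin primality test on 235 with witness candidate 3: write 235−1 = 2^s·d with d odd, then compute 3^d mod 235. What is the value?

103

235 − 1 = 234 = 2^1 · 117, so d = 117.
3^1 ≡ 3 (mod 235)
3^2 ≡ 3^2 = 9 ≡ 9 (mod 235)
3^4 ≡ 9^2 = 81 ≡ 81 (mod 235)
3^8 ≡ 81^2 = 6561 ≡ 216 (mod 235)
3^16 ≡ 216^2 = 46656 ≡ 126 (mod 235)
3^32 ≡ 126^2 = 15876 ≡ 131 (mod 235)
3^64 ≡ 131^2 = 17161 ≡ 6 (mod 235)
117 = 64 + 32 + 16 + 4 + 1 in binary powers of 2.
So 3^117 ≡ 6 · 131 · 126 · 81 · 3 ≡ 103 (mod 235).
Squaring chain: 103; never reaches −1, so base 3 is a Miller–Rabin witness that 235 is composite.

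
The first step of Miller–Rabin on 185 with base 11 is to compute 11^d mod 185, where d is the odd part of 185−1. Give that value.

185 − 1 = 184 = 2^3 · 23, so d = 23.
11^1 ≡ 11 (mod 185)
11^2 ≡ 11^2 = 121 ≡ 121 (mod 185)
11^4 ≡ 121^2 = 14641 ≡ 26 (mod 185)
11^8 ≡ 26^2 = 676 ≡ 121 (mod 185)
11^16 ≡ 121^2 = 14641 ≡ 26 (mod 185)
23 = 16 + 4 + 2 + 1 in binary powers of 2.
So 11^23 ≡ 26 · 26 · 121 · 11 ≡ 101 (mod 185).
Squaring chain: 101 → 26 → 121; never reaches −1, so base 11 is a Miller–Rabin witness that 185 is composite.

101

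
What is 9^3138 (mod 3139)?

293

9^1 ≡ 9 (mod 3139)
9^2 ≡ 9^2 = 81 ≡ 81 (mod 3139)
9^4 ≡ 81^2 = 6561 ≡ 283 (mod 3139)
9^8 ≡ 283^2 = 80089 ≡ 1614 (mod 3139)
9^16 ≡ 1614^2 = 2604996 ≡ 2765 (mod 3139)
9^32 ≡ 2765^2 = 7645225 ≡ 1760 (mod 3139)
9^64 ≡ 1760^2 = 3097600 ≡ 2546 (mod 3139)
9^128 ≡ 2546^2 = 6482116 ≡ 81 (mod 3139)
9^256 ≡ 81^2 = 6561 ≡ 283 (mod 3139)
9^512 ≡ 283^2 = 80089 ≡ 1614 (mod 3139)
9^1024 ≡ 1614^2 = 2604996 ≡ 2765 (mod 3139)
9^2048 ≡ 2765^2 = 7645225 ≡ 1760 (mod 3139)
3138 = 2048 + 1024 + 64 + 2 in binary powers of 2.
So 9^3138 ≡ 1760 · 2765 · 2546 · 81 ≡ 293 (mod 3139).
Since 293 ≠ 1, base 9 is a Fermat witness: 3139 is composite.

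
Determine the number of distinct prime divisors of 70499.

70499 = 11 · 6409
6409 = 13 · 493
493 = 17 · 29
70499 = 11 · 13 · 17 · 29, which has 4 distinct prime factors.

4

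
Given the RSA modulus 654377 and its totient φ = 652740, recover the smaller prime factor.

φ(n) = (p−1)(q−1) = n − (p+q) + 1, so p + q = 654377 − 652740 + 1 = 1638.
p and q are the roots of t² − 1638t + 654377 = 0.
Discriminant: 1638² − 4·654377 = 2683044 − 2617508 = 65536; √65536 = 256.
q = (1638 − 256)/2 = 691, p = (1638 + 256)/2 = 947.
Check: 691 · 947 = 654377.

691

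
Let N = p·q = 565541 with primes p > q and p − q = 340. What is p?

Since p = q + 340, we have 565541 = q(q + 340), so q² + 340q − 565541 = 0.
Discriminant: 340² + 4·565541 = 115600 + 2262164 = 2377764; √2377764 = 1542.
q = (−340 + 1542)/2 = 601, and p = q + 340 = 941.
Check: 601 · 941 = 565541.

941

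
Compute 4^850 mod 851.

478

4^1 ≡ 4 (mod 851)
4^2 ≡ 4^2 = 16 ≡ 16 (mod 851)
4^4 ≡ 16^2 = 256 ≡ 256 (mod 851)
4^8 ≡ 256^2 = 65536 ≡ 9 (mod 851)
4^16 ≡ 9^2 = 81 ≡ 81 (mod 851)
4^32 ≡ 81^2 = 6561 ≡ 604 (mod 851)
4^64 ≡ 604^2 = 364816 ≡ 588 (mod 851)
4^128 ≡ 588^2 = 345744 ≡ 238 (mod 851)
4^256 ≡ 238^2 = 56644 ≡ 478 (mod 851)
4^512 ≡ 478^2 = 228484 ≡ 416 (mod 851)
850 = 512 + 256 + 64 + 16 + 2 in binary powers of 2.
So 4^850 ≡ 416 · 478 · 588 · 81 · 16 ≡ 478 (mod 851).
Since 478 ≠ 1, base 4 is a Fermat witness: 851 is composite.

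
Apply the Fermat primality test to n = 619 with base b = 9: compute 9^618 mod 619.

9^1 ≡ 9 (mod 619)
9^2 ≡ 9^2 = 81 ≡ 81 (mod 619)
9^4 ≡ 81^2 = 6561 ≡ 371 (mod 619)
9^8 ≡ 371^2 = 137641 ≡ 223 (mod 619)
9^16 ≡ 223^2 = 49729 ≡ 209 (mod 619)
9^32 ≡ 209^2 = 43681 ≡ 351 (mod 619)
9^64 ≡ 351^2 = 123201 ≡ 20 (mod 619)
9^128 ≡ 20^2 = 400 ≡ 400 (mod 619)
9^256 ≡ 400^2 = 160000 ≡ 298 (mod 619)
9^512 ≡ 298^2 = 88804 ≡ 287 (mod 619)
618 = 512 + 64 + 32 + 8 + 2 in binary powers of 2.
So 9^618 ≡ 287 · 20 · 351 · 223 · 81 ≡ 1 (mod 619).
Since the result is 1, base 9 gives no evidence that 619 is composite.

1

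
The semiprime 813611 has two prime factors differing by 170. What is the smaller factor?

Since p = q + 170, we have 813611 = q(q + 170), so q² + 170q − 813611 = 0.
Discriminant: 170² + 4·813611 = 28900 + 3254444 = 3283344; √3283344 = 1812.
q = (−170 + 1812)/2 = 821, and p = q + 170 = 991.
Check: 821 · 991 = 813611.

821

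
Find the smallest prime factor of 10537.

10537 is odd.
Digit sum 16, not divisible by 3.
Ends in 7: not divisible by 5.
7: 10537 = 7·1505 + 2
11: 10537 = 11·957 + 10
13: 10537 = 13·810 + 7
17: 10537 = 17·619 + 14
19: 10537 = 19·554 + 11
23: 10537 = 23·458 + 3
29: 10537 = 29·363 + 10
31: 10537 = 31·339 + 28
37: 10537 = 37·284 + 29
41: 10537 = 41·257

41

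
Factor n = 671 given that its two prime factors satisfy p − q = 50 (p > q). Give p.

61

Since p = q + 50, we have 671 = q(q + 50), so q² + 50q − 671 = 0.
Discriminant: 50² + 4·671 = 2500 + 2684 = 5184; √5184 = 72.
q = (−50 + 72)/2 = 11, and p = q + 50 = 61.
Check: 11 · 61 = 671.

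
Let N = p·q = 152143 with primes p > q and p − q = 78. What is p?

Since p = q + 78, we have 152143 = q(q + 78), so q² + 78q − 152143 = 0.
Discriminant: 78² + 4·152143 = 6084 + 608572 = 614656; √614656 = 784.
q = (−78 + 784)/2 = 353, and p = q + 78 = 431.
Check: 353 · 431 = 152143.

431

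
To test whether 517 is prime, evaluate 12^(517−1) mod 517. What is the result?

243

12^1 ≡ 12 (mod 517)
12^2 ≡ 12^2 = 144 ≡ 144 (mod 517)
12^4 ≡ 144^2 = 20736 ≡ 56 (mod 517)
12^8 ≡ 56^2 = 3136 ≡ 34 (mod 517)
12^16 ≡ 34^2 = 1156 ≡ 122 (mod 517)
12^32 ≡ 122^2 = 14884 ≡ 408 (mod 517)
12^64 ≡ 408^2 = 166464 ≡ 507 (mod 517)
12^128 ≡ 507^2 = 257049 ≡ 100 (mod 517)
12^256 ≡ 100^2 = 10000 ≡ 177 (mod 517)
12^512 ≡ 177^2 = 31329 ≡ 309 (mod 517)
516 = 512 + 4 in binary powers of 2.
So 12^516 ≡ 309 · 56 ≡ 243 (mod 517).
Since 243 ≠ 1, base 12 is a Fermat witness: 517 is composite.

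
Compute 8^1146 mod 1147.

628

8^1 ≡ 8 (mod 1147)
8^2 ≡ 8^2 = 64 ≡ 64 (mod 1147)
8^4 ≡ 64^2 = 4096 ≡ 655 (mod 1147)
8^8 ≡ 655^2 = 429025 ≡ 47 (mod 1147)
8^16 ≡ 47^2 = 2209 ≡ 1062 (mod 1147)
8^32 ≡ 1062^2 = 1127844 ≡ 343 (mod 1147)
8^64 ≡ 343^2 = 117649 ≡ 655 (mod 1147)
8^128 ≡ 655^2 = 429025 ≡ 47 (mod 1147)
8^256 ≡ 47^2 = 2209 ≡ 1062 (mod 1147)
8^512 ≡ 1062^2 = 1127844 ≡ 343 (mod 1147)
8^1024 ≡ 343^2 = 117649 ≡ 655 (mod 1147)
1146 = 1024 + 64 + 32 + 16 + 8 + 2 in binary powers of 2.
So 8^1146 ≡ 655 · 655 · 343 · 1062 · 47 · 64 ≡ 628 (mod 1147).
Since 628 ≠ 1, base 8 is a Fermat witness: 1147 is composite.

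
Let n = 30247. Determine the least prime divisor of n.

30247 is odd.
Digit sum 16, not divisible by 3.
Ends in 7: not divisible by 5.
7: 30247 = 7·4321

7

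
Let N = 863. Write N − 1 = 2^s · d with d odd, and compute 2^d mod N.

863 − 1 = 862 = 2^1 · 431, so d = 431.
2^1 ≡ 2 (mod 863)
2^2 ≡ 2^2 = 4 ≡ 4 (mod 863)
2^4 ≡ 4^2 = 16 ≡ 16 (mod 863)
2^8 ≡ 16^2 = 256 ≡ 256 (mod 863)
2^16 ≡ 256^2 = 65536 ≡ 811 (mod 863)
2^32 ≡ 811^2 = 657721 ≡ 115 (mod 863)
2^64 ≡ 115^2 = 13225 ≡ 280 (mod 863)
2^128 ≡ 280^2 = 78400 ≡ 730 (mod 863)
2^256 ≡ 730^2 = 532900 ≡ 429 (mod 863)
431 = 256 + 128 + 32 + 8 + 4 + 2 + 1 in binary powers of 2.
So 2^431 ≡ 429 · 730 · 115 · 256 · 16 · 4 · 2 ≡ 1 (mod 863).
Since 2^d ≡ 1 (mod 863), base 2 does not prove 863 composite.

1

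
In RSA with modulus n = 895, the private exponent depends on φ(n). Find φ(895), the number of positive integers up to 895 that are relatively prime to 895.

712

Factor: 895 = 5 · 179.
φ(895) = (5−1) · (179−1) = 4 · 178 = 712.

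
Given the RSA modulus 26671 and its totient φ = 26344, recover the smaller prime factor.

φ(n) = (p−1)(q−1) = n − (p+q) + 1, so p + q = 26671 − 26344 + 1 = 328.
p and q are the roots of t² − 328t + 26671 = 0.
Discriminant: 328² − 4·26671 = 107584 − 106684 = 900; √900 = 30.
q = (328 − 30)/2 = 149, p = (328 + 30)/2 = 179.
Check: 149 · 179 = 26671.

149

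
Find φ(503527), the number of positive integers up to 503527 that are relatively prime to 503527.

Factor: 503527 = 29 · 97 · 179.
φ(503527) = (29−1) · (97−1) · (179−1) = 28 · 96 · 178 = 478464.

478464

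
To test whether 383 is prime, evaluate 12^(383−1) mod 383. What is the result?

12^1 ≡ 12 (mod 383)
12^2 ≡ 12^2 = 144 ≡ 144 (mod 383)
12^4 ≡ 144^2 = 20736 ≡ 54 (mod 383)
12^8 ≡ 54^2 = 2916 ≡ 235 (mod 383)
12^16 ≡ 235^2 = 55225 ≡ 73 (mod 383)
12^32 ≡ 73^2 = 5329 ≡ 350 (mod 383)
12^64 ≡ 350^2 = 122500 ≡ 323 (mod 383)
12^128 ≡ 323^2 = 104329 ≡ 153 (mod 383)
12^256 ≡ 153^2 = 23409 ≡ 46 (mod 383)
382 = 256 + 64 + 32 + 16 + 8 + 4 + 2 in binary powers of 2.
So 12^382 ≡ 46 · 323 · 350 · 73 · 235 · 54 · 144 ≡ 1 (mod 383).
Since the result is 1, base 12 gives no evidence that 383 is composite.

1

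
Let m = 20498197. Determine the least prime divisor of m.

20498197 is odd.
Digit sum 40, not divisible by 3.
Ends in 7: not divisible by 5.
7: 20498197 = 7·2928313 + 6
11: 20498197 = 11·1863472 + 5
13: 20498197 = 13·1576784 + 5
17: 20498197 = 17·1205776 + 5
19: 20498197 = 19·1078852 + 9
23: 20498197 = 23·891225 + 22
29: 20498197 = 29·706834 + 11
31: 20498197 = 31·661232 + 5
37: 20498197 = 37·554005 + 12
41: 20498197 = 41·499956 + 1
43: 20498197 = 43·476702 + 11
47: 20498197 = 47·436131 + 40
53: 20498197 = 53·386758 + 23
59: 20498197 = 59·347427 + 4
61: 20498197 = 61·336036 + 1
67: 20498197 = 67·305943 + 16
71: 20498197 = 71·288707

71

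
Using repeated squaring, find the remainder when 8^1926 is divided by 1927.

1630

8^1 ≡ 8 (mod 1927)
8^2 ≡ 8^2 = 64 ≡ 64 (mod 1927)
8^4 ≡ 64^2 = 4096 ≡ 242 (mod 1927)
8^8 ≡ 242^2 = 58564 ≡ 754 (mod 1927)
8^16 ≡ 754^2 = 568516 ≡ 51 (mod 1927)
8^32 ≡ 51^2 = 2601 ≡ 674 (mod 1927)
8^64 ≡ 674^2 = 454276 ≡ 1431 (mod 1927)
8^128 ≡ 1431^2 = 2047761 ≡ 1287 (mod 1927)
8^256 ≡ 1287^2 = 1656369 ≡ 1076 (mod 1927)
8^512 ≡ 1076^2 = 1157776 ≡ 1576 (mod 1927)
8^1024 ≡ 1576^2 = 2483776 ≡ 1800 (mod 1927)
1926 = 1024 + 512 + 256 + 128 + 4 + 2 in binary powers of 2.
So 8^1926 ≡ 1800 · 1576 · 1076 · 1287 · 242 · 64 ≡ 1630 (mod 1927).
Since 1630 ≠ 1, base 8 is a Fermat witness: 1927 is composite.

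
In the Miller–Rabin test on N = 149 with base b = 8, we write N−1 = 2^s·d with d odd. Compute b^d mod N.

44

149 − 1 = 148 = 2^2 · 37, so d = 37.
8^1 ≡ 8 (mod 149)
8^2 ≡ 8^2 = 64 ≡ 64 (mod 149)
8^4 ≡ 64^2 = 4096 ≡ 73 (mod 149)
8^8 ≡ 73^2 = 5329 ≡ 114 (mod 149)
8^16 ≡ 114^2 = 12996 ≡ 33 (mod 149)
8^32 ≡ 33^2 = 1089 ≡ 46 (mod 149)
37 = 32 + 4 + 1 in binary powers of 2.
So 8^37 ≡ 46 · 73 · 8 ≡ 44 (mod 149).
Squaring chain: 44 → 148; reaches −1, so base 8 does not prove 149 composite.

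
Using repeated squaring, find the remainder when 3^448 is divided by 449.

3^1 ≡ 3 (mod 449)
3^2 ≡ 3^2 = 9 ≡ 9 (mod 449)
3^4 ≡ 9^2 = 81 ≡ 81 (mod 449)
3^8 ≡ 81^2 = 6561 ≡ 275 (mod 449)
3^16 ≡ 275^2 = 75625 ≡ 193 (mod 449)
3^32 ≡ 193^2 = 37249 ≡ 431 (mod 449)
3^64 ≡ 431^2 = 185761 ≡ 324 (mod 449)
3^128 ≡ 324^2 = 104976 ≡ 359 (mod 449)
3^256 ≡ 359^2 = 128881 ≡ 18 (mod 449)
448 = 256 + 128 + 64 in binary powers of 2.
So 3^448 ≡ 18 · 359 · 324 ≡ 1 (mod 449).
Since the result is 1, base 3 gives no evidence that 449 is composite.

1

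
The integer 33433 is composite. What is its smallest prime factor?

33433 is odd.
Digit sum 16, not divisible by 3.
Ends in 3: not divisible by 5.
7: 33433 = 7·4776 + 1
11: 33433 = 11·3039 + 4
13: 33433 = 13·2571 + 10
17: 33433 = 17·1966 + 11
19: 33433 = 19·1759 + 12
23: 33433 = 23·1453 + 14
29: 33433 = 29·1152 + 25
31: 33433 = 31·1078 + 15
37: 33433 = 37·903 + 22
41: 33433 = 41·815 + 18
43: 33433 = 43·777 + 22
47: 33433 = 47·711 + 16
53: 33433 = 53·630 + 43
59: 33433 = 59·566 + 39
61: 33433 = 61·548 + 5
67: 33433 = 67·499

67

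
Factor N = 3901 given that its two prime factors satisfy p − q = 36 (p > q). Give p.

Since p = q + 36, we have 3901 = q(q + 36), so q² + 36q − 3901 = 0.
Discriminant: 36² + 4·3901 = 1296 + 15604 = 16900; √16900 = 130.
q = (−36 + 130)/2 = 47, and p = q + 36 = 83.
Check: 47 · 83 = 3901.

83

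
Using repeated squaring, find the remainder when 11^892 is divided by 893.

11^1 ≡ 11 (mod 893)
11^2 ≡ 11^2 = 121 ≡ 121 (mod 893)
11^4 ≡ 121^2 = 14641 ≡ 353 (mod 893)
11^8 ≡ 353^2 = 124609 ≡ 482 (mod 893)
11^16 ≡ 482^2 = 232324 ≡ 144 (mod 893)
11^32 ≡ 144^2 = 20736 ≡ 197 (mod 893)
11^64 ≡ 197^2 = 38809 ≡ 410 (mod 893)
11^128 ≡ 410^2 = 168100 ≡ 216 (mod 893)
11^256 ≡ 216^2 = 46656 ≡ 220 (mod 893)
11^512 ≡ 220^2 = 48400 ≡ 178 (mod 893)
892 = 512 + 256 + 64 + 32 + 16 + 8 + 4 in binary powers of 2.
So 11^892 ≡ 178 · 220 · 410 · 197 · 144 · 482 · 353 ≡ 410 (mod 893).
Since 410 ≠ 1, base 11 is a Fermat witness: 893 is composite.

410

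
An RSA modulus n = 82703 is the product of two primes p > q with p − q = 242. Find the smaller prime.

Since p = q + 242, we have 82703 = q(q + 242), so q² + 242q − 82703 = 0.
Discriminant: 242² + 4·82703 = 58564 + 330812 = 389376; √389376 = 624.
q = (−242 + 624)/2 = 191, and p = q + 242 = 433.
Check: 191 · 433 = 82703.

191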